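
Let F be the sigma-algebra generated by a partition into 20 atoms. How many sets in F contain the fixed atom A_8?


Each element of F is a union of some subset S of the 20 atoms.
The element contains A_8 iff A_8 is in S.
So we count subsets S of {A_1,...,A_20} with A_8 in S: choose freely among the other 19 atoms.
Count = 2^(20-1) = 2^19 = 524288.


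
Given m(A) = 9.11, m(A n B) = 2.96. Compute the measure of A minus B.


m(A \ B) = m(A) - m(A n B)
= 9.11 - 2.96
= 6.15


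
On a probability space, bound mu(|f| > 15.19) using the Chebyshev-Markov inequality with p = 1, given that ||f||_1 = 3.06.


Chebyshev/Markov inequality: mu(|f| > eps) <= (||f||_p / eps)^p
Step 1: ||f||_1 / eps = 3.06 / 15.19 = 0.201448
Step 2: Raise to power p = 1:
  (0.201448)^1 = 0.201448
Step 3: Therefore mu(|f| > 15.19) <= 0.201448


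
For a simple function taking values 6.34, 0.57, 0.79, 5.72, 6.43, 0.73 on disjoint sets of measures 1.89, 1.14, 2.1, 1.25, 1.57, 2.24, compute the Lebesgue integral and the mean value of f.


Step 1: Integral = sum(value_i * measure_i)
= 6.34*1.89 + 0.57*1.14 + 0.79*2.1 + 5.72*1.25 + 6.43*1.57 + 0.73*2.24
= 11.9826 + 0.6498 + 1.659 + 7.15 + 10.0951 + 1.6352
= 33.1717
Step 2: Total measure of domain = 1.89 + 1.14 + 2.1 + 1.25 + 1.57 + 2.24 = 10.19
Step 3: Average value = 33.1717 / 10.19 = 3.255319


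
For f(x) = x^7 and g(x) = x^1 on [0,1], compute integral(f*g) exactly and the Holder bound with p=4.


Step 1: Exact integral of f*g = integral(x^8, 0, 1) = 1/9
     = 0.111111
Step 2: Holder bound with p=4, q=1.333333:
  ||f||_p = (integral x^28 dx)^(1/4) = (1/29)^(1/4) = 0.430924
  ||g||_q = (integral x^1.333333 dx)^(1/1.333333) = (1/2.333333)^(1/1.333333) = 0.529685
Step 3: Holder bound = ||f||_p * ||g||_q = 0.430924 * 0.529685 = 0.228254
Verification: 0.111111 <= 0.228254 (Holder holds)


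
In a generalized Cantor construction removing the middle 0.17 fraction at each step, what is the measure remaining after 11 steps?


Step 1: At each step, fraction remaining = 1 - 0.17 = 0.83
Step 2: After 11 steps, measure = (0.83)^11
Result = 0.128783


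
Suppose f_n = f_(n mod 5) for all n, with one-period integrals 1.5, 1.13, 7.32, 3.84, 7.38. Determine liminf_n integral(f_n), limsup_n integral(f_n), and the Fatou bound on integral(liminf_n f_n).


The sequence (integral(f_n)) is periodic with period 5, repeating the values 1.5, 1.13, 7.32, 3.84, 7.38 indefinitely.
Step 1: For a periodic sequence, every tail (a_m, a_(m+1), ...) contains all 5 period values infinitely often.
Step 2: Hence inf of every tail = min of the period values = min(1.5, 1.13, 7.32, 3.84, 7.38) = 1.13.
        liminf_n integral(f_n) = sup over m of (inf of tail from m) = 1.13.
Step 3: Similarly sup of every tail = max of the period values = 7.38.
        limsup_n integral(f_n) = 7.38.
Step 4: Fatou's lemma: integral(liminf_n f_n) <= liminf_n integral(f_n) = 1.13.
        So the integral of the pointwise liminf is at most 1.13.


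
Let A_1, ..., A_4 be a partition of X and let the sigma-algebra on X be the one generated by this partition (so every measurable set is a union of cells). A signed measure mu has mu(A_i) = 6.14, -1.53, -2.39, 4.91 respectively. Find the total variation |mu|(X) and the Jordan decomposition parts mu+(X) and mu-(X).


Step 1: Every measurable set is a union of atoms (the cells / points), so a Hahn decomposition is
  obtained by grouping atoms by sign: P = union of atoms with mu > 0, N = union of the remaining atoms.
  Atoms in P (indices): 1, 4;  atoms in N (indices): 2, 3
  Positive values: 6.14, 4.91
  Negative values: -1.53, -2.39
Step 2: mu+(X) = mu(P) = sum of positive atom values = 11.05
Step 3: mu-(X) = -mu(N) = sum of |negative atom values| = 3.92
Step 4: |mu|(X) = mu+(X) + mu-(X) = 11.05 + 3.92 = 14.97


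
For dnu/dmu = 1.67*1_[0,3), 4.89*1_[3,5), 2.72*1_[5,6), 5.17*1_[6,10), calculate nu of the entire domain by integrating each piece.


Integrate each piece of the Radon-Nikodym derivative:
Step 1: integral_0^3 1.67 dx = 1.67*(3-0) = 1.67*3 = 5.01
Step 2: integral_3^5 4.89 dx = 4.89*(5-3) = 4.89*2 = 9.78
Step 3: integral_5^6 2.72 dx = 2.72*(6-5) = 2.72*1 = 2.72
Step 4: integral_6^10 5.17 dx = 5.17*(10-6) = 5.17*4 = 20.68
Total: 5.01 + 9.78 + 2.72 + 20.68 = 38.19


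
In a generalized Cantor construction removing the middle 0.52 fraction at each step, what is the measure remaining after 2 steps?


Step 1: At each step, fraction remaining = 1 - 0.52 = 0.48
Step 2: After 2 steps, measure = (0.48)^2
Step 3: Computing the power step by step:
  After step 1: 0.48
  After step 2: 0.2304
Result = 0.2304


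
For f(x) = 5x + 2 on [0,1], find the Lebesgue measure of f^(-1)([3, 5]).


f^(-1)([3, 5]) = {x : 3 <= 5x + 2 <= 5}
Solving: (3 - 2)/5 <= x <= (5 - 2)/5
= [0.2, 0.6]
Intersecting with [0,1]: [0.2, 0.6]
Measure = 0.6 - 0.2 = 0.4


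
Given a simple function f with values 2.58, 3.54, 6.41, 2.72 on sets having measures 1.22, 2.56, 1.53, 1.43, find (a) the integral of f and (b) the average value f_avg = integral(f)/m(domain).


Step 1: Integral = sum(value_i * measure_i)
= 2.58*1.22 + 3.54*2.56 + 6.41*1.53 + 2.72*1.43
= 3.1476 + 9.0624 + 9.8073 + 3.8896
= 25.9069
Step 2: Total measure of domain = 1.22 + 2.56 + 1.53 + 1.43 = 6.74
Step 3: Average value = 25.9069 / 6.74 = 3.843754


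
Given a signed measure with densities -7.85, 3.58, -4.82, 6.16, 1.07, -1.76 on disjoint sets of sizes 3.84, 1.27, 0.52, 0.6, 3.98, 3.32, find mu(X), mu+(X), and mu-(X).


Step 1: Compute signed measure on each set:
  Set 1: -7.85 * 3.84 = -30.144
  Set 2: 3.58 * 1.27 = 4.5466
  Set 3: -4.82 * 0.52 = -2.5064
  Set 4: 6.16 * 0.6 = 3.696
  Set 5: 1.07 * 3.98 = 4.2586
  Set 6: -1.76 * 3.32 = -5.8432
Step 2: Total signed measure = (-30.144) + (4.5466) + (-2.5064) + (3.696) + (4.2586) + (-5.8432)
     = -25.9924
Step 3: Positive part mu+(X) = sum of positive contributions = 12.5012
Step 4: Negative part mu-(X) = |sum of negative contributions| = 38.4936


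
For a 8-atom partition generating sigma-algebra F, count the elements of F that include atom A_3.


Each element of F is a union of some subset S of the 8 atoms.
The element contains A_3 iff A_3 is in S.
So we count subsets S of {A_1,...,A_8} with A_3 in S: choose freely among the other 7 atoms.
Count = 2^(8-1) = 2^7 = 128.


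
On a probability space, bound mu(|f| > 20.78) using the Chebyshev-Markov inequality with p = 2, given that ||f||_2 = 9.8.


Chebyshev/Markov inequality: mu(|f| > eps) <= (||f||_p / eps)^p
Step 1: ||f||_2 / eps = 9.8 / 20.78 = 0.471607
Step 2: Raise to power p = 2:
  (0.471607)^2 = 0.222413
Step 3: Therefore mu(|f| > 20.78) <= 0.222413


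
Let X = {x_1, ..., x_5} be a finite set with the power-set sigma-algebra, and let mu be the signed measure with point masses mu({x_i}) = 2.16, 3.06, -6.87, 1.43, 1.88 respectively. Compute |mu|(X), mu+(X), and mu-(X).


Step 1: Every measurable set is a union of atoms (the cells / points), so a Hahn decomposition is
  obtained by grouping atoms by sign: P = union of atoms with mu > 0, N = union of the remaining atoms.
  Atoms in P (indices): 1, 2, 4, 5;  atoms in N (indices): 3
  Positive values: 2.16, 3.06, 1.43, 1.88
  Negative values: -6.87
Step 2: mu+(X) = mu(P) = sum of positive atom values = 8.53
Step 3: mu-(X) = -mu(N) = sum of |negative atom values| = 6.87
Step 4: |mu|(X) = mu+(X) + mu-(X) = 8.53 + 6.87 = 15.4


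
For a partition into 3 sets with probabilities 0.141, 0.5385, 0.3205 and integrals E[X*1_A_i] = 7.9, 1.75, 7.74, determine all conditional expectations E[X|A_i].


For each cell A_i: E[X|A_i] = E[X*1_A_i] / P(A_i)
Step 1: E[X|A_1] = 7.9 / 0.141 = 56.028369
Step 2: E[X|A_2] = 1.75 / 0.5385 = 3.249768
Step 3: E[X|A_3] = 7.74 / 0.3205 = 24.149766
Verification: E[X] = sum E[X*1_A_i] = 7.9 + 1.75 + 7.74 = 17.39


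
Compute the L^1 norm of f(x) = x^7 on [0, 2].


Step 1: ||f||_1 = (integral_0^2 |x^7|^1 dx)^(1/1)
     = (integral_0^2 x^7 dx)^(1/1)
Step 2: integral_0^2 x^7 dx = [x^8/(8)] from 0 to 2 = 2^8/8
     = 256/8 = 32
Step 3: ||f||_1 = (32)^(1/1) = 32


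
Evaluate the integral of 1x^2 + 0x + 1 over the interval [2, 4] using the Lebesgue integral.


The Lebesgue integral of a Riemann-integrable function agrees with the Riemann integral.
Antiderivative F(x) = (1/3)x^3 + (0/2)x^2 + 1x
F(4) = (1/3)*4^3 + (0/2)*4^2 + 1*4
     = (1/3)*64 + (0/2)*16 + 1*4
     = 21.333333 + 0.0 + 4
     = 25.333333
F(2) = 4.666667
Integral = F(4) - F(2) = 25.333333 - 4.666667 = 20.666667


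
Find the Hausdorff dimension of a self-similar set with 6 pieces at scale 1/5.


For a self-similar set with N copies scaled by 1/r:
dim_H = log(N)/log(r) = log(6)/log(5)
= 1.791759/1.609438
= 1.113283


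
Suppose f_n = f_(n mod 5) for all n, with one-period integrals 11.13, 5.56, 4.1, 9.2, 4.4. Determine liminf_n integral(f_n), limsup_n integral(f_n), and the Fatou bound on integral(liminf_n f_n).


The sequence (integral(f_n)) is periodic with period 5, repeating the values 11.13, 5.56, 4.1, 9.2, 4.4 indefinitely.
Step 1: For a periodic sequence, every tail (a_m, a_(m+1), ...) contains all 5 period values infinitely often.
Step 2: Hence inf of every tail = min of the period values = min(11.13, 5.56, 4.1, 9.2, 4.4) = 4.1.
        liminf_n integral(f_n) = sup over m of (inf of tail from m) = 4.1.
Step 3: Similarly sup of every tail = max of the period values = 11.13.
        limsup_n integral(f_n) = 11.13.
Step 4: Fatou's lemma: integral(liminf_n f_n) <= liminf_n integral(f_n) = 4.1.
        So the integral of the pointwise liminf is at most 4.1.


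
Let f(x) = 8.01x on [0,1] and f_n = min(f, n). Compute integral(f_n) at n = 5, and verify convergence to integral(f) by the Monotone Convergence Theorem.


f(x) = 8.01x on [0,1]; f_n(x) = min(8.01x, n). At n = 5:
Step 1: f(x) reaches 5 at x = 5/8.01 = 0.62422
Step 2: integral(f_5) = integral(8.01x, 0, 0.62422) + integral(5, 0.62422, 1)
       = 8.01*0.62422^2/2 + 5*(1 - 0.62422)
       = 1.560549 + 1.878901
       = 3.439451
Step 3: As n -> infinity, f_n increases to f, so by MCT integral(f_n) -> integral(f) = 8.01/2 = 4.005.
Convergence: integral(f_5) = 3.439451 -> 4.005 as n -> infinity


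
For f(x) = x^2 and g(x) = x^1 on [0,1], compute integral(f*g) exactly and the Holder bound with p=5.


Step 1: Exact integral of f*g = integral(x^3, 0, 1) = 1/4
     = 0.25
Step 2: Holder bound with p=5, q=1.25:
  ||f||_p = (integral x^10 dx)^(1/5) = (1/11)^(1/5) = 0.619044
  ||g||_q = (integral x^1.25 dx)^(1/1.25) = (1/2.25)^(1/1.25) = 0.522702
Step 3: Holder bound = ||f||_p * ||g||_q = 0.619044 * 0.522702 = 0.323575
Verification: 0.25 <= 0.323575 (Holder holds)


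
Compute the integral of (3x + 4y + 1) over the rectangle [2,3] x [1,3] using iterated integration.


By Fubini, integrate in x first, then y.
Step 1: Fix y, integrate over x in [2,3]:
  integral(3x + 4y + 1, x=2..3)
  = 3*(3^2 - 2^2)/2 + (4y + 1)*(3 - 2)
  = 7.5 + (4y + 1)*1
  = 7.5 + 4y + 1
  = 8.5 + 4y
Step 2: Integrate over y in [1,3]:
  integral(8.5 + 4y, y=1..3)
  = 8.5*2 + 4*(3^2 - 1^2)/2
  = 17 + 16
  = 33


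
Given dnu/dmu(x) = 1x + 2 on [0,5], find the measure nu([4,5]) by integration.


nu(A) = integral_A (dnu/dmu) dmu = integral_4^5 (1x + 2) dx
Step 1: Antiderivative F(x) = (1/2)x^2 + 2x
Step 2: F(5) = (1/2)*5^2 + 2*5 = 12.5 + 10 = 22.5
Step 3: F(4) = (1/2)*4^2 + 2*4 = 8 + 8 = 16
Step 4: nu([4,5]) = F(5) - F(4) = 22.5 - 16 = 6.5


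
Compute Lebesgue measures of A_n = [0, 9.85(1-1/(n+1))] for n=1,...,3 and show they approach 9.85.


By continuity of measure from below: if A_n increases to A, then m(A_n) -> m(A).
Here A = [0, 9.85], so m(A) = 9.85
Step 1: a_1 = 9.85*(1 - 1/2) = 4.925, m(A_1) = 4.925
Step 2: a_2 = 9.85*(1 - 1/3) = 6.5667, m(A_2) = 6.5667
Step 3: a_3 = 9.85*(1 - 1/4) = 7.3875, m(A_3) = 7.3875
Limit: m(A_n) -> m([0,9.85]) = 9.85


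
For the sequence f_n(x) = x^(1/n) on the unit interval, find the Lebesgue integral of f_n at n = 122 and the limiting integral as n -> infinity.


At n = 122: f_122(x) = x^(1/122).
Step 1: integral(x^(1/122), 0, 1) = [x^(1/122+1) / (1/122+1)] from 0 to 1
     = 1 / (1/122 + 1) = 1 / ((122+1)/122) = 122/(122+1)
     = 122/123 = 0.99187
Step 2: As n -> infinity, f_n(x) = x^(1/n) -> 1 for x in (0,1], and f_n is increasing in n.
By MCT, lim_n integral(f_n) = integral(lim_n f_n) = integral(1, 0, 1) = 1.
Step 3: Verify convergence: 122/123 = 0.99187 -> 1


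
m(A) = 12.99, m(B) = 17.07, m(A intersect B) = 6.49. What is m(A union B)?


By inclusion-exclusion: m(A u B) = m(A) + m(B) - m(A n B)
= 12.99 + 17.07 - 6.49
= 23.57


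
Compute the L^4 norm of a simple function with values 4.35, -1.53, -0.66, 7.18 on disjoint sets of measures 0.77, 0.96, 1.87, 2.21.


Step 1: Compute |f_i|^4 for each value:
  |4.35|^4 = 358.061006
  |-1.53|^4 = 5.479813
  |-0.66|^4 = 0.189747
  |7.18|^4 = 2657.649946
Step 2: Multiply by measures and sum:
  358.061006 * 0.77 = 275.706975
  5.479813 * 0.96 = 5.26062
  0.189747 * 1.87 = 0.354828
  2657.649946 * 2.21 = 5873.40638
Sum = 275.706975 + 5.26062 + 0.354828 + 5873.40638 = 6154.728803
Step 3: Take the p-th root:
||f||_4 = (6154.728803)^(1/4) = 8.857318


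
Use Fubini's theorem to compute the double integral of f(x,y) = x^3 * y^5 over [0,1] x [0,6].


By Fubini's theorem, the double integral factors as a product of single integrals:
Step 1: integral_0^1 x^3 dx = [x^4/4] from 0 to 1
     = 1^4/4 = 0.25
Step 2: integral_0^6 y^5 dy = [y^6/6] from 0 to 6
     = 6^6/6 = 7776
Step 3: Double integral = 0.25 * 7776 = 1944


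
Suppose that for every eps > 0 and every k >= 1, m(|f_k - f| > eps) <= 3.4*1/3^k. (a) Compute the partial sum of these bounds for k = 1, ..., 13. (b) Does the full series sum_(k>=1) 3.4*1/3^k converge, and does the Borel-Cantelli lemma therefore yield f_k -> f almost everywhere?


Step 1: List the terms 3.4*1/3^k for k = 1 to 13:
  k=1: 1.133333
  k=2: 0.377778
  k=3: 0.125926
  k=4: 0.041975
  k=5: 0.013992
  k=6: 0.004664
  k=7: 0.001555
  k=8: 5.182137e-04
  k=9: 1.727379e-04
  k=10: 5.757930e-05
  k=11: 1.919310e-05
  k=12: 6.397700e-06
  k=13: 2.132567e-06
Step 2: Partial sum = 1.133333 + 0.377778 + 0.125926 + 0.041975 + 0.013992 + 0.004664 + 0.001555 + 5.182137e-04 + 1.727379e-04 + 5.757930e-05 + 1.919310e-05 + 6.397700e-06 + 2.132567e-06
     = 1.699999
Step 3: The full series sum_(k>=1) 3.4*1/3^k converges (geometric series with ratio 1/3 < 1; a constant multiple of a convergent series converges).
Step 4: Fix eps > 0. Since sum_k m(|f_k - f| > eps) < infinity, the Borel-Cantelli lemma gives
        m(limsup_k {|f_k - f| > eps}) = 0, i.e. for a.e. x, |f_k(x) - f(x)| <= eps for all large k.
        Applying this with eps = 1/j for j = 1, 2, ... and intersecting the countably many full-measure sets,
        for a.e. x we get limsup_k |f_k(x) - f(x)| <= 1/j for every j, hence f_k -> f almost everywhere.
Conclusion: series converges; Borel-Cantelli yields f_k -> f a.e.


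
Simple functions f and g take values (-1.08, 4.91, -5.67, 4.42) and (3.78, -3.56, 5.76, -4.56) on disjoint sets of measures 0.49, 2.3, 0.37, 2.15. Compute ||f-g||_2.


Step 1: Compute differences f_i - g_i:
  -1.08 - 3.78 = -4.86
  4.91 - -3.56 = 8.47
  -5.67 - 5.76 = -11.43
  4.42 - -4.56 = 8.98
Step 2: Compute |diff|^2 * measure for each set:
  |-4.86|^2 * 0.49 = 23.6196 * 0.49 = 11.573604
  |8.47|^2 * 2.3 = 71.7409 * 2.3 = 165.00407
  |-11.43|^2 * 0.37 = 130.6449 * 0.37 = 48.338613
  |8.98|^2 * 2.15 = 80.6404 * 2.15 = 173.37686
Step 3: Sum = 398.293147
Step 4: ||f-g||_2 = (398.293147)^(1/2) = 19.957283


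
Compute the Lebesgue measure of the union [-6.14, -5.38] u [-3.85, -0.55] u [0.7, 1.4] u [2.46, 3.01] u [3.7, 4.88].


For pairwise disjoint intervals, m(union) = sum of lengths.
= (-5.38 - -6.14) + (-0.55 - -3.85) + (1.4 - 0.7) + (3.01 - 2.46) + (4.88 - 3.7)
= 0.76 + 3.3 + 0.7 + 0.55 + 1.18
= 6.49


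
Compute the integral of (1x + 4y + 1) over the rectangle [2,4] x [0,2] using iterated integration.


By Fubini, integrate in x first, then y.
Step 1: Fix y, integrate over x in [2,4]:
  integral(1x + 4y + 1, x=2..4)
  = 1*(4^2 - 2^2)/2 + (4y + 1)*(4 - 2)
  = 6 + (4y + 1)*2
  = 6 + 8y + 2
  = 8 + 8y
Step 2: Integrate over y in [0,2]:
  integral(8 + 8y, y=0..2)
  = 8*2 + 8*(2^2 - 0^2)/2
  = 16 + 16
  = 32


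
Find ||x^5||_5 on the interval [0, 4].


Step 1: ||f||_5 = (integral_0^4 |x^5|^5 dx)^(1/5)
     = (integral_0^4 x^25 dx)^(1/5)
Step 2: integral_0^4 x^25 dx = [x^26/(26)] from 0 to 4 = 4^26/26
     = 4503599627370496/26 = 1.732154e+14
Step 3: ||f||_5 = (1.732154e+14)^(1/5) = 704.234481


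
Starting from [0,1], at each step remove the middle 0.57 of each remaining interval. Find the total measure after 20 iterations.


Step 1: At each step, fraction remaining = 1 - 0.57 = 0.43
Step 2: After 20 steps, measure = (0.43)^20
Result = 4.670562e-08


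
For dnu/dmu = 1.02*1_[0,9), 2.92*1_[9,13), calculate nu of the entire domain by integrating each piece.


Integrate each piece of the Radon-Nikodym derivative:
Step 1: integral_0^9 1.02 dx = 1.02*(9-0) = 1.02*9 = 9.18
Step 2: integral_9^13 2.92 dx = 2.92*(13-9) = 2.92*4 = 11.68
Total: 9.18 + 11.68 = 20.86


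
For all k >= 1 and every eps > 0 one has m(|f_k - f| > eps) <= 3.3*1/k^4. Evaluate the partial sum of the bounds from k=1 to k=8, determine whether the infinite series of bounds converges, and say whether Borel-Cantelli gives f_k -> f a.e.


Step 1: List the terms 3.3*1/k^4 for k = 1 to 8:
  k=1: 3.3
  k=2: 0.20625
  k=3: 0.040741
  k=4: 0.012891
  k=5: 0.00528
  k=6: 0.002546
  k=7: 0.001374
  k=8: 8.056641e-04
Step 2: Partial sum = 3.3 + 0.20625 + 0.040741 + 0.012891 + 0.00528 + 0.002546 + 0.001374 + 8.056641e-04
     = 3.569888
Step 3: The full series sum_(k>=1) 3.3*1/k^4 converges (p-series with p = 4 > 1; a constant multiple of a convergent series converges).
Step 4: Fix eps > 0. Since sum_k m(|f_k - f| > eps) < infinity, the Borel-Cantelli lemma gives
        m(limsup_k {|f_k - f| > eps}) = 0, i.e. for a.e. x, |f_k(x) - f(x)| <= eps for all large k.
        Applying this with eps = 1/j for j = 1, 2, ... and intersecting the countably many full-measure sets,
        for a.e. x we get limsup_k |f_k(x) - f(x)| <= 1/j for every j, hence f_k -> f almost everywhere.
Conclusion: series converges; Borel-Cantelli yields f_k -> f a.e.


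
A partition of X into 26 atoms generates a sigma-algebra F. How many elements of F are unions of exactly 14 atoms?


Each element of F is a union of some subset of the 26 atoms.
Elements that are unions of exactly 14 atoms correspond to 14-element subsets of the 26 atoms.
Count = C(26, 14) = 26! / (14! * 12!) = 9657700.


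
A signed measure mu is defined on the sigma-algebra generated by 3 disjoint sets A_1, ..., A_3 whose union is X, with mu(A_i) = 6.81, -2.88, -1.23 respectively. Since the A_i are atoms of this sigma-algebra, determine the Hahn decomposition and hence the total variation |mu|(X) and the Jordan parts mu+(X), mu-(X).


Step 1: Every measurable set is a union of atoms (the cells / points), so a Hahn decomposition is
  obtained by grouping atoms by sign: P = union of atoms with mu > 0, N = union of the remaining atoms.
  Atoms in P (indices): 1;  atoms in N (indices): 2, 3
  Positive values: 6.81
  Negative values: -2.88, -1.23
Step 2: mu+(X) = mu(P) = sum of positive atom values = 6.81
Step 3: mu-(X) = -mu(N) = sum of |negative atom values| = 4.11
Step 4: |mu|(X) = mu+(X) + mu-(X) = 6.81 + 4.11 = 10.92


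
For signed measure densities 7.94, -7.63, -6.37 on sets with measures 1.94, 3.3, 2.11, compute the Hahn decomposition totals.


Step 1: Compute signed measure on each set:
  Set 1: 7.94 * 1.94 = 15.4036
  Set 2: -7.63 * 3.3 = -25.179
  Set 3: -6.37 * 2.11 = -13.4407
Step 2: Total signed measure = (15.4036) + (-25.179) + (-13.4407)
     = -23.2161
Step 3: Positive part mu+(X) = sum of positive contributions = 15.4036
Step 4: Negative part mu-(X) = |sum of negative contributions| = 38.6197


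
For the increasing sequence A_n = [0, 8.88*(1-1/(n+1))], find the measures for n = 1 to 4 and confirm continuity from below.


By continuity of measure from below: if A_n increases to A, then m(A_n) -> m(A).
Here A = [0, 8.88], so m(A) = 8.88
Step 1: a_1 = 8.88*(1 - 1/2) = 4.44, m(A_1) = 4.44
Step 2: a_2 = 8.88*(1 - 1/3) = 5.92, m(A_2) = 5.92
Step 3: a_3 = 8.88*(1 - 1/4) = 6.66, m(A_3) = 6.66
Step 4: a_4 = 8.88*(1 - 1/5) = 7.104, m(A_4) = 7.104
Limit: m(A_n) -> m([0,8.88]) = 8.88


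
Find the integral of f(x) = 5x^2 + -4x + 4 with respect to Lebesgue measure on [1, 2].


The Lebesgue integral of a Riemann-integrable function agrees with the Riemann integral.
Antiderivative F(x) = (5/3)x^3 + (-4/2)x^2 + 4x
F(2) = (5/3)*2^3 + (-4/2)*2^2 + 4*2
     = (5/3)*8 + (-4/2)*4 + 4*2
     = 13.333333 + -8 + 8
     = 13.333333
F(1) = 3.666667
Integral = F(2) - F(1) = 13.333333 - 3.666667 = 9.666667


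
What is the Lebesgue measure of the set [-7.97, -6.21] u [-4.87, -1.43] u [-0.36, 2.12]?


For pairwise disjoint intervals, m(union) = sum of lengths.
= (-6.21 - -7.97) + (-1.43 - -4.87) + (2.12 - -0.36)
= 1.76 + 3.44 + 2.48
= 7.68


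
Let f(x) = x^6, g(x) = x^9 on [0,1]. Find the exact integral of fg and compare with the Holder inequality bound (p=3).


Step 1: Exact integral of f*g = integral(x^15, 0, 1) = 1/16
     = 0.0625
Step 2: Holder bound with p=3, q=1.5:
  ||f||_p = (integral x^18 dx)^(1/3) = (1/19)^(1/3) = 0.374756
  ||g||_q = (integral x^13.5 dx)^(1/1.5) = (1/14.5)^(1/1.5) = 0.168172
Step 3: Holder bound = ||f||_p * ||g||_q = 0.374756 * 0.168172 = 0.063024
Verification: 0.0625 <= 0.063024 (Holder holds)


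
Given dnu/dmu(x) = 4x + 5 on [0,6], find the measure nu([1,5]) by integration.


nu(A) = integral_A (dnu/dmu) dmu = integral_1^5 (4x + 5) dx
Step 1: Antiderivative F(x) = (4/2)x^2 + 5x
Step 2: F(5) = (4/2)*5^2 + 5*5 = 50 + 25 = 75
Step 3: F(1) = (4/2)*1^2 + 5*1 = 2 + 5 = 7
Step 4: nu([1,5]) = F(5) - F(1) = 75 - 7 = 68


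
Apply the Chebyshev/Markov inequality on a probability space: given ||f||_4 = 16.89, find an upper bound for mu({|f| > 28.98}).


Chebyshev/Markov inequality: mu(|f| > eps) <= (||f||_p / eps)^p
Step 1: ||f||_4 / eps = 16.89 / 28.98 = 0.582816
Step 2: Raise to power p = 4:
  (0.582816)^4 = 0.115379
Step 3: Therefore mu(|f| > 28.98) <= 0.115379


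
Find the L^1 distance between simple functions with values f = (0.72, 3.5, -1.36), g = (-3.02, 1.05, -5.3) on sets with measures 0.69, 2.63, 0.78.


Step 1: Compute differences f_i - g_i:
  0.72 - -3.02 = 3.74
  3.5 - 1.05 = 2.45
  -1.36 - -5.3 = 3.94
Step 2: Compute |diff|^1 * measure for each set:
  |3.74|^1 * 0.69 = 3.74 * 0.69 = 2.5806
  |2.45|^1 * 2.63 = 2.45 * 2.63 = 6.4435
  |3.94|^1 * 0.78 = 3.94 * 0.78 = 3.0732
Step 3: Sum = 12.0973
Step 4: ||f-g||_1 = (12.0973)^(1/1) = 12.0973


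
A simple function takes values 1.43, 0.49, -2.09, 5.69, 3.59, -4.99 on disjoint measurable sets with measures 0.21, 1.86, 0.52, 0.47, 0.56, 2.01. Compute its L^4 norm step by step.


Step 1: Compute |f_i|^4 for each value:
  |1.43|^4 = 4.181616
  |0.49|^4 = 0.057648
  |-2.09|^4 = 19.080298
  |5.69|^4 = 1048.211851
  |3.59|^4 = 166.103122
  |-4.99|^4 = 620.01498
Step 2: Multiply by measures and sum:
  4.181616 * 0.21 = 0.878139
  0.057648 * 1.86 = 0.107225
  19.080298 * 0.52 = 9.921755
  1048.211851 * 0.47 = 492.65957
  166.103122 * 0.56 = 93.017748
  620.01498 * 2.01 = 1246.23011
Sum = 0.878139 + 0.107225 + 9.921755 + 492.65957 + 93.017748 + 1246.23011 = 1842.814547
Step 3: Take the p-th root:
||f||_4 = (1842.814547)^(1/4) = 6.551947


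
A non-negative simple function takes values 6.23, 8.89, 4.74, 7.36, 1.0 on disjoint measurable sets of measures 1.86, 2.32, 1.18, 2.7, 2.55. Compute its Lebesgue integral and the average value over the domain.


Step 1: Integral = sum(value_i * measure_i)
= 6.23*1.86 + 8.89*2.32 + 4.74*1.18 + 7.36*2.7 + 1.0*2.55
= 11.5878 + 20.6248 + 5.5932 + 19.872 + 2.55
= 60.2278
Step 2: Total measure of domain = 1.86 + 2.32 + 1.18 + 2.7 + 2.55 = 10.61
Step 3: Average value = 60.2278 / 10.61 = 5.676513


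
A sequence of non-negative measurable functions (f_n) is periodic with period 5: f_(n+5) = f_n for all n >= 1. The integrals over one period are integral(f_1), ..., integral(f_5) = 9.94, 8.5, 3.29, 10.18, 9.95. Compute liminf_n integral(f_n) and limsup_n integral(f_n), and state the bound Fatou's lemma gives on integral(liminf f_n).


The sequence (integral(f_n)) is periodic with period 5, repeating the values 9.94, 8.5, 3.29, 10.18, 9.95 indefinitely.
Step 1: For a periodic sequence, every tail (a_m, a_(m+1), ...) contains all 5 period values infinitely often.
Step 2: Hence inf of every tail = min of the period values = min(9.94, 8.5, 3.29, 10.18, 9.95) = 3.29.
        liminf_n integral(f_n) = sup over m of (inf of tail from m) = 3.29.
Step 3: Similarly sup of every tail = max of the period values = 10.18.
        limsup_n integral(f_n) = 10.18.
Step 4: Fatou's lemma: integral(liminf_n f_n) <= liminf_n integral(f_n) = 3.29.
        So the integral of the pointwise liminf is at most 3.29.


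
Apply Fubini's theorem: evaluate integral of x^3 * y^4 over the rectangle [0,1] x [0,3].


By Fubini's theorem, the double integral factors as a product of single integrals:
Step 1: integral_0^1 x^3 dx = [x^4/4] from 0 to 1
     = 1^4/4 = 0.25
Step 2: integral_0^3 y^4 dy = [y^5/5] from 0 to 3
     = 3^5/5 = 48.6
Step 3: Double integral = 0.25 * 48.6 = 12.15


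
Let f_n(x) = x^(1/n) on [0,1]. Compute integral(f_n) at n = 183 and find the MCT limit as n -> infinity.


At n = 183: f_183(x) = x^(1/183).
Step 1: integral(x^(1/183), 0, 1) = [x^(1/183+1) / (1/183+1)] from 0 to 1
     = 1 / (1/183 + 1) = 1 / ((183+1)/183) = 183/(183+1)
     = 183/184 = 0.994565
Step 2: As n -> infinity, f_n(x) = x^(1/n) -> 1 for x in (0,1], and f_n is increasing in n.
By MCT, lim_n integral(f_n) = integral(lim_n f_n) = integral(1, 0, 1) = 1.
Step 3: Verify convergence: 183/184 = 0.994565 -> 1


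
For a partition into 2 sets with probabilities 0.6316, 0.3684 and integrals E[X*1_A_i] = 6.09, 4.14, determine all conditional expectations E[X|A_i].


For each cell A_i: E[X|A_i] = E[X*1_A_i] / P(A_i)
Step 1: E[X|A_1] = 6.09 / 0.6316 = 9.642179
Step 2: E[X|A_2] = 4.14 / 0.3684 = 11.237785
Verification: E[X] = sum E[X*1_A_i] = 6.09 + 4.14 = 10.23


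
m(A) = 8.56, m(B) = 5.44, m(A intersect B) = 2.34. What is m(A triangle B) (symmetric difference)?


m(A Delta B) = m(A) + m(B) - 2*m(A n B)
= 8.56 + 5.44 - 2*2.34
= 8.56 + 5.44 - 4.68
= 9.32


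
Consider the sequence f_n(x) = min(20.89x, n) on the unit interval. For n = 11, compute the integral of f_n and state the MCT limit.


f(x) = 20.89x on [0,1]; f_n(x) = min(20.89x, n). At n = 11:
Step 1: f(x) reaches 11 at x = 11/20.89 = 0.526568
Step 2: integral(f_11) = integral(20.89x, 0, 0.526568) + integral(11, 0.526568, 1)
       = 20.89*0.526568^2/2 + 11*(1 - 0.526568)
       = 2.896123 + 5.207755
       = 8.103877
Step 3: As n -> infinity, f_n increases to f, so by MCT integral(f_n) -> integral(f) = 20.89/2 = 10.445.
Convergence: integral(f_11) = 8.103877 -> 10.445 as n -> infinity


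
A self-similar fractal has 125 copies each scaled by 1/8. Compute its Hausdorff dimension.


For a self-similar set with N copies scaled by 1/r:
dim_H = log(N)/log(r) = log(125)/log(8)
= 4.828314/2.079442
= 2.321928


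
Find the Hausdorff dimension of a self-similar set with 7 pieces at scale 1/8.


For a self-similar set with N copies scaled by 1/r:
dim_H = log(N)/log(r) = log(7)/log(8)
= 1.94591/2.079442
= 0.935785


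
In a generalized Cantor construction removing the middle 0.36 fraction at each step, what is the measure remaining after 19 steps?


Step 1: At each step, fraction remaining = 1 - 0.36 = 0.64
Step 2: After 19 steps, measure = (0.64)^19
Result = 2.076919e-04


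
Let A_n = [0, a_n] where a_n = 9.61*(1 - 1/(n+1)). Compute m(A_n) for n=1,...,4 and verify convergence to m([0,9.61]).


By continuity of measure from below: if A_n increases to A, then m(A_n) -> m(A).
Here A = [0, 9.61], so m(A) = 9.61
Step 1: a_1 = 9.61*(1 - 1/2) = 4.805, m(A_1) = 4.805
Step 2: a_2 = 9.61*(1 - 1/3) = 6.4067, m(A_2) = 6.4067
Step 3: a_3 = 9.61*(1 - 1/4) = 7.2075, m(A_3) = 7.2075
Step 4: a_4 = 9.61*(1 - 1/5) = 7.688, m(A_4) = 7.688
Limit: m(A_n) -> m([0,9.61]) = 9.61


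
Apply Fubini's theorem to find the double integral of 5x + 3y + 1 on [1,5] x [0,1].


By Fubini, integrate in x first, then y.
Step 1: Fix y, integrate over x in [1,5]:
  integral(5x + 3y + 1, x=1..5)
  = 5*(5^2 - 1^2)/2 + (3y + 1)*(5 - 1)
  = 60 + (3y + 1)*4
  = 60 + 12y + 4
  = 64 + 12y
Step 2: Integrate over y in [0,1]:
  integral(64 + 12y, y=0..1)
  = 64*1 + 12*(1^2 - 0^2)/2
  = 64 + 6
  = 70


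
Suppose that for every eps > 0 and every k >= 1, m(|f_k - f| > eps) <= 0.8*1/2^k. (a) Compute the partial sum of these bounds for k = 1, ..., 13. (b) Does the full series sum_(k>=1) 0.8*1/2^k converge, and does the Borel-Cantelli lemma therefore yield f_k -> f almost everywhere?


Step 1: List the terms 0.8*1/2^k for k = 1 to 13:
  k=1: 0.4
  k=2: 0.2
  k=3: 0.1
  k=4: 0.05
  k=5: 0.025
  k=6: 0.0125
  k=7: 0.00625
  k=8: 0.003125
  k=9: 0.001563
  k=10: 7.812500e-04
  k=11: 3.906250e-04
  k=12: 1.953125e-04
  k=13: 9.765625e-05
Step 2: Partial sum = 0.4 + 0.2 + 0.1 + 0.05 + 0.025 + 0.0125 + 0.00625 + 0.003125 + 0.001563 + 7.812500e-04 + 3.906250e-04 + 1.953125e-04 + 9.765625e-05
     = 0.799902
Step 3: The full series sum_(k>=1) 0.8*1/2^k converges (geometric series with ratio 1/2 < 1; a constant multiple of a convergent series converges).
Step 4: Fix eps > 0. Since sum_k m(|f_k - f| > eps) < infinity, the Borel-Cantelli lemma gives
        m(limsup_k {|f_k - f| > eps}) = 0, i.e. for a.e. x, |f_k(x) - f(x)| <= eps for all large k.
        Applying this with eps = 1/j for j = 1, 2, ... and intersecting the countably many full-measure sets,
        for a.e. x we get limsup_k |f_k(x) - f(x)| <= 1/j for every j, hence f_k -> f almost everywhere.
Conclusion: series converges; Borel-Cantelli yields f_k -> f a.e.


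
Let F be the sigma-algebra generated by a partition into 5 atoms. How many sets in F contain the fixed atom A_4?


Each element of F is a union of some subset S of the 5 atoms.
The element contains A_4 iff A_4 is in S.
So we count subsets S of {A_1,...,A_5} with A_4 in S: choose freely among the other 4 atoms.
Count = 2^(5-1) = 2^4 = 16.


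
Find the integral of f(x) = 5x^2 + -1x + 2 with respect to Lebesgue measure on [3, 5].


The Lebesgue integral of a Riemann-integrable function agrees with the Riemann integral.
Antiderivative F(x) = (5/3)x^3 + (-1/2)x^2 + 2x
F(5) = (5/3)*5^3 + (-1/2)*5^2 + 2*5
     = (5/3)*125 + (-1/2)*25 + 2*5
     = 208.333333 + -12.5 + 10
     = 205.833333
F(3) = 46.5
Integral = F(5) - F(3) = 205.833333 - 46.5 = 159.333333


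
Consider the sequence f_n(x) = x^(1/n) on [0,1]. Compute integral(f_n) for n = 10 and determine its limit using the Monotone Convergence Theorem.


At n = 10: f_10(x) = x^(1/10).
Step 1: integral(x^(1/10), 0, 1) = [x^(1/10+1) / (1/10+1)] from 0 to 1
     = 1 / (1/10 + 1) = 1 / ((10+1)/10) = 10/(10+1)
     = 10/11 = 0.909091
Step 2: As n -> infinity, f_n(x) = x^(1/n) -> 1 for x in (0,1], and f_n is increasing in n.
By MCT, lim_n integral(f_n) = integral(lim_n f_n) = integral(1, 0, 1) = 1.
Step 3: Verify convergence: 10/11 = 0.909091 -> 1


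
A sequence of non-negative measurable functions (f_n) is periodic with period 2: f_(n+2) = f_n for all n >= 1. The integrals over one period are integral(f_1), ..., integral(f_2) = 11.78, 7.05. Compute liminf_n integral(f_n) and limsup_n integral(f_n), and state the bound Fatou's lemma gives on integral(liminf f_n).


The sequence (integral(f_n)) is periodic with period 2, repeating the values 11.78, 7.05 indefinitely.
Step 1: For a periodic sequence, every tail (a_m, a_(m+1), ...) contains all 2 period values infinitely often.
Step 2: Hence inf of every tail = min of the period values = min(11.78, 7.05) = 7.05.
        liminf_n integral(f_n) = sup over m of (inf of tail from m) = 7.05.
Step 3: Similarly sup of every tail = max of the period values = 11.78.
        limsup_n integral(f_n) = 11.78.
Step 4: Fatou's lemma: integral(liminf_n f_n) <= liminf_n integral(f_n) = 7.05.
        So the integral of the pointwise liminf is at most 7.05.


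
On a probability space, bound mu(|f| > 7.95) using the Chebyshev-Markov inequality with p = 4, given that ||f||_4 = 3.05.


Chebyshev/Markov inequality: mu(|f| > eps) <= (||f||_p / eps)^p
Step 1: ||f||_4 / eps = 3.05 / 7.95 = 0.383648
Step 2: Raise to power p = 4:
  (0.383648)^4 = 0.021664
Step 3: Therefore mu(|f| > 7.95) <= 0.021664


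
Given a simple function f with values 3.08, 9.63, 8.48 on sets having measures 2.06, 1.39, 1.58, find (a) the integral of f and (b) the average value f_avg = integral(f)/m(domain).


Step 1: Integral = sum(value_i * measure_i)
= 3.08*2.06 + 9.63*1.39 + 8.48*1.58
= 6.3448 + 13.3857 + 13.3984
= 33.1289
Step 2: Total measure of domain = 2.06 + 1.39 + 1.58 = 5.03
Step 3: Average value = 33.1289 / 5.03 = 6.586262


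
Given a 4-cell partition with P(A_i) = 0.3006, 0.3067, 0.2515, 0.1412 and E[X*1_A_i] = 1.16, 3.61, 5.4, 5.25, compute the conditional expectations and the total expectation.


For each cell A_i: E[X|A_i] = E[X*1_A_i] / P(A_i)
Step 1: E[X|A_1] = 1.16 / 0.3006 = 3.858949
Step 2: E[X|A_2] = 3.61 / 0.3067 = 11.77046
Step 3: E[X|A_3] = 5.4 / 0.2515 = 21.471173
Step 4: E[X|A_4] = 5.25 / 0.1412 = 37.181303
Verification: E[X] = sum E[X*1_A_i] = 1.16 + 3.61 + 5.4 + 5.25 = 15.42


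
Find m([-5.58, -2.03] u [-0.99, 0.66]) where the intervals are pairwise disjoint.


For pairwise disjoint intervals, m(union) = sum of lengths.
= (-2.03 - -5.58) + (0.66 - -0.99)
= 3.55 + 1.65
= 5.2


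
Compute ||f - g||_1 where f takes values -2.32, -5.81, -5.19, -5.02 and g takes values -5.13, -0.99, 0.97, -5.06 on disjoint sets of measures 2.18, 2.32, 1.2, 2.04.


Step 1: Compute differences f_i - g_i:
  -2.32 - -5.13 = 2.81
  -5.81 - -0.99 = -4.82
  -5.19 - 0.97 = -6.16
  -5.02 - -5.06 = 0.04
Step 2: Compute |diff|^1 * measure for each set:
  |2.81|^1 * 2.18 = 2.81 * 2.18 = 6.1258
  |-4.82|^1 * 2.32 = 4.82 * 2.32 = 11.1824
  |-6.16|^1 * 1.2 = 6.16 * 1.2 = 7.392
  |0.04|^1 * 2.04 = 0.04 * 2.04 = 0.0816
Step 3: Sum = 24.7818
Step 4: ||f-g||_1 = (24.7818)^(1/1) = 24.7818


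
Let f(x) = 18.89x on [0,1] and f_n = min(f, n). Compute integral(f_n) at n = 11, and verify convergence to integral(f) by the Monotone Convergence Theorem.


f(x) = 18.89x on [0,1]; f_n(x) = min(18.89x, n). At n = 11:
Step 1: f(x) reaches 11 at x = 11/18.89 = 0.582319
Step 2: integral(f_11) = integral(18.89x, 0, 0.582319) + integral(11, 0.582319, 1)
       = 18.89*0.582319^2/2 + 11*(1 - 0.582319)
       = 3.202753 + 4.594494
       = 7.797247
Step 3: As n -> infinity, f_n increases to f, so by MCT integral(f_n) -> integral(f) = 18.89/2 = 9.445.
Convergence: integral(f_11) = 7.797247 -> 9.445 as n -> infinity


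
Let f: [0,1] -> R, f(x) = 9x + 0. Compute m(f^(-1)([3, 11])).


f^(-1)([3, 11]) = {x : 3 <= 9x + 0 <= 11}
Solving: (3 - 0)/9 <= x <= (11 - 0)/9
= [0.333333, 1.222222]
Intersecting with [0,1]: [0.333333, 1]
Measure = 1 - 0.333333 = 0.666667


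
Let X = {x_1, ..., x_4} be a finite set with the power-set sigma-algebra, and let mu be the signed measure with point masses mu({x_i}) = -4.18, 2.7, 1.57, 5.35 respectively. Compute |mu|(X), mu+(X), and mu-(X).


Step 1: Every measurable set is a union of atoms (the cells / points), so a Hahn decomposition is
  obtained by grouping atoms by sign: P = union of atoms with mu > 0, N = union of the remaining atoms.
  Atoms in P (indices): 2, 3, 4;  atoms in N (indices): 1
  Positive values: 2.7, 1.57, 5.35
  Negative values: -4.18
Step 2: mu+(X) = mu(P) = sum of positive atom values = 9.62
Step 3: mu-(X) = -mu(N) = sum of |negative atom values| = 4.18
Step 4: |mu|(X) = mu+(X) + mu-(X) = 9.62 + 4.18 = 13.8


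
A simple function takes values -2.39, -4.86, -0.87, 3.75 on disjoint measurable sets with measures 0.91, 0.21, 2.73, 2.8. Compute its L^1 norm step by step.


Step 1: Compute |f_i|^1 for each value:
  |-2.39|^1 = 2.39
  |-4.86|^1 = 4.86
  |-0.87|^1 = 0.87
  |3.75|^1 = 3.75
Step 2: Multiply by measures and sum:
  2.39 * 0.91 = 2.1749
  4.86 * 0.21 = 1.0206
  0.87 * 2.73 = 2.3751
  3.75 * 2.8 = 10.5
Sum = 2.1749 + 1.0206 + 2.3751 + 10.5 = 16.0706
Step 3: Take the p-th root:
||f||_1 = (16.0706)^(1/1) = 16.0706


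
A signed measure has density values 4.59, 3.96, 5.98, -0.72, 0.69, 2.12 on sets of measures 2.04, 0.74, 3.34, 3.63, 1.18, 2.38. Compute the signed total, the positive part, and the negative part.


Step 1: Compute signed measure on each set:
  Set 1: 4.59 * 2.04 = 9.3636
  Set 2: 3.96 * 0.74 = 2.9304
  Set 3: 5.98 * 3.34 = 19.9732
  Set 4: -0.72 * 3.63 = -2.6136
  Set 5: 0.69 * 1.18 = 0.8142
  Set 6: 2.12 * 2.38 = 5.0456
Step 2: Total signed measure = (9.3636) + (2.9304) + (19.9732) + (-2.6136) + (0.8142) + (5.0456)
     = 35.5134
Step 3: Positive part mu+(X) = sum of positive contributions = 38.127
Step 4: Negative part mu-(X) = |sum of negative contributions| = 2.6136


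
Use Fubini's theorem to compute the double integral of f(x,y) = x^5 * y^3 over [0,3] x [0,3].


By Fubini's theorem, the double integral factors as a product of single integrals:
Step 1: integral_0^3 x^5 dx = [x^6/6] from 0 to 3
     = 3^6/6 = 121.5
Step 2: integral_0^3 y^3 dy = [y^4/4] from 0 to 3
     = 3^4/4 = 20.25
Step 3: Double integral = 121.5 * 20.25 = 2460.375


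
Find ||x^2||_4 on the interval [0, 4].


Step 1: ||f||_4 = (integral_0^4 |x^2|^4 dx)^(1/4)
     = (integral_0^4 x^8 dx)^(1/4)
Step 2: integral_0^4 x^8 dx = [x^9/(9)] from 0 to 4 = 4^9/9
     = 262144/9 = 29127.111111
Step 3: ||f||_4 = (29127.111111)^(1/4) = 13.063945


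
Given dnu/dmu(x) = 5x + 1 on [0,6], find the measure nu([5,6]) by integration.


nu(A) = integral_A (dnu/dmu) dmu = integral_5^6 (5x + 1) dx
Step 1: Antiderivative F(x) = (5/2)x^2 + 1x
Step 2: F(6) = (5/2)*6^2 + 1*6 = 90 + 6 = 96
Step 3: F(5) = (5/2)*5^2 + 1*5 = 62.5 + 5 = 67.5
Step 4: nu([5,6]) = F(6) - F(5) = 96 - 67.5 = 28.5


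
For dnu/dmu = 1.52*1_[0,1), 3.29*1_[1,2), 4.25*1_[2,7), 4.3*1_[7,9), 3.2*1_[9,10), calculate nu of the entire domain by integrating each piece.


Integrate each piece of the Radon-Nikodym derivative:
Step 1: integral_0^1 1.52 dx = 1.52*(1-0) = 1.52*1 = 1.52
Step 2: integral_1^2 3.29 dx = 3.29*(2-1) = 3.29*1 = 3.29
Step 3: integral_2^7 4.25 dx = 4.25*(7-2) = 4.25*5 = 21.25
Step 4: integral_7^9 4.3 dx = 4.3*(9-7) = 4.3*2 = 8.6
Step 5: integral_9^10 3.2 dx = 3.2*(10-9) = 3.2*1 = 3.2
Total: 1.52 + 3.29 + 21.25 + 8.6 + 3.2 = 37.86


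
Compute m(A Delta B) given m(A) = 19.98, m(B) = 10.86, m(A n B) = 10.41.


m(A Delta B) = m(A) + m(B) - 2*m(A n B)
= 19.98 + 10.86 - 2*10.41
= 19.98 + 10.86 - 20.82
= 10.02


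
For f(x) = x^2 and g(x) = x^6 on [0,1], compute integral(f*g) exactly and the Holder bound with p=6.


Step 1: Exact integral of f*g = integral(x^8, 0, 1) = 1/9
     = 0.111111
Step 2: Holder bound with p=6, q=1.2:
  ||f||_p = (integral x^12 dx)^(1/6) = (1/13)^(1/6) = 0.652143
  ||g||_q = (integral x^7.2 dx)^(1/1.2) = (1/8.2)^(1/1.2) = 0.173176
Step 3: Holder bound = ||f||_p * ||g||_q = 0.652143 * 0.173176 = 0.112936
Verification: 0.111111 <= 0.112936 (Holder holds)


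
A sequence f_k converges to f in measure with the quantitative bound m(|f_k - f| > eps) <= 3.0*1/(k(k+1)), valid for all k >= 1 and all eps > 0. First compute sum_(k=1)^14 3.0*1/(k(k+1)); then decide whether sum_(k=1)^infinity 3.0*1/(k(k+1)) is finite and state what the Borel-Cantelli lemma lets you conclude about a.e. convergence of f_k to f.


Step 1: List the terms 3.0*1/(k(k+1)) for k = 1 to 14:
  k=1: 1.5
  k=2: 0.5
  k=3: 0.25
  k=4: 0.15
  k=5: 0.1
  k=6: 0.071429
  k=7: 0.053571
  k=8: 0.041667
  k=9: 0.033333
  k=10: 0.027273
  k=11: 0.022727
  k=12: 0.019231
  k=13: 0.016484
  k=14: 0.014286
Step 2: Partial sum = 1.5 + 0.5 + 0.25 + 0.15 + 0.1 + 0.071429 + 0.053571 + 0.041667 + 0.033333 + 0.027273 + 0.022727 + 0.019231 + 0.016484 + 0.014286
     = 2.8
Step 3: The full series sum_(k>=1) 3.0*1/(k(k+1)) converges (telescoping series sum 1/(k(k+1)) = 1; a constant multiple of a convergent series converges).
Step 4: Fix eps > 0. Since sum_k m(|f_k - f| > eps) < infinity, the Borel-Cantelli lemma gives
        m(limsup_k {|f_k - f| > eps}) = 0, i.e. for a.e. x, |f_k(x) - f(x)| <= eps for all large k.
        Applying this with eps = 1/j for j = 1, 2, ... and intersecting the countably many full-measure sets,
        for a.e. x we get limsup_k |f_k(x) - f(x)| <= 1/j for every j, hence f_k -> f almost everywhere.
Conclusion: series converges; Borel-Cantelli yields f_k -> f a.e.
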